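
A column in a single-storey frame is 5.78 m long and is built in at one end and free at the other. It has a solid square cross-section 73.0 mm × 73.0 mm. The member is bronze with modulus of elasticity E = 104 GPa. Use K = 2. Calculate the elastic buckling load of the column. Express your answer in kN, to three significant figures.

I = a⁴/12 = 73.0⁴/12 = 2.367×10^6 mm⁴
I = 2.367×10^6 mm⁴ = 2.367×10^-6 m⁴
Effective length L_e = K·L = 2 × 5.78 = 11.56 m
P_cr = π²EI / L_e² = π² × 104×10⁹ × 2.367×10^-6 / 11.56² = 1.818×10^4 N

P_cr ≈ 18.2 kN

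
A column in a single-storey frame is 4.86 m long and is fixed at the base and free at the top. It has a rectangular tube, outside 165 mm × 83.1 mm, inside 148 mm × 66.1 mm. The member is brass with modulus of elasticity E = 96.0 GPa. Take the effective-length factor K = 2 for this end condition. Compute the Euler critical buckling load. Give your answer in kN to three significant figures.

Weak-axis I_min = (h_o·b_o³ − h_i·b_i³)/12 with b_o = 83.1, b_i = 66.10 mm (shorter outer/inner sides).
I_min = (165×83.1³ − 148.0×66.10³)/12 = 4.329×10^6 mm⁴
I = 4.329×10^6 mm⁴ = 4.329×10^-6 m⁴
Effective length L_e = K·L = 2 × 4.86 = 9.720 m
P_cr = π²EI / L_e² = π² × 96.0×10⁹ × 4.329×10^-6 / 9.720² = 4.341×10^4 N

P_cr ≈ 43.4 kN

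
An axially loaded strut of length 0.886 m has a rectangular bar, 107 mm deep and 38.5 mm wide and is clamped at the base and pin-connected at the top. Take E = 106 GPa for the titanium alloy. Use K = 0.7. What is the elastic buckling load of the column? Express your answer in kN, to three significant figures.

P_cr ≈ 1380 kN

Buckling occurs about the weak axis: I_min = h·b³/12 with b = 38.5 mm (the shorter side).
I_min = 107×38.5³/12 = 5.088×10^5 mm⁴
I = 5.088×10^5 mm⁴ = 5.088×10^-7 m⁴
Effective length L_e = K·L = 0.7 × 0.886 = 0.6202 m
P_cr = π²EI / L_e² = π² × 106×10⁹ × 5.088×10^-7 / 0.6202² = 1.384×10^6 N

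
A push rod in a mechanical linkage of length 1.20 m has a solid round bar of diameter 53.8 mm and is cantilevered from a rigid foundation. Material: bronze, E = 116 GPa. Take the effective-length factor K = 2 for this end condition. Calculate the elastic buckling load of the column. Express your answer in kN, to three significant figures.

P_cr ≈ 81.7 kN

I = πd⁴/64 = π×53.8⁴/64 = 4.112×10^5 mm⁴
I = 4.112×10^5 mm⁴ = 4.112×10^-7 m⁴
Effective length L_e = K·L = 2 × 1.20 = 2.400 m
P_cr = π²EI / L_e² = π² × 116×10⁹ × 4.112×10^-7 / 2.400² = 8.174×10^4 N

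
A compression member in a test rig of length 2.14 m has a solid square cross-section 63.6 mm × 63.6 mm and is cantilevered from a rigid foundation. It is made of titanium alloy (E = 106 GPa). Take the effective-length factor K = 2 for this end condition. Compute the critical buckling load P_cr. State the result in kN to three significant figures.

P_cr ≈ 77.9 kN

I = a⁴/12 = 63.6⁴/12 = 1.363×10^6 mm⁴
I = 1.363×10^6 mm⁴ = 1.363×10^-6 m⁴
Effective length L_e = K·L = 2 × 2.14 = 4.280 m
P_cr = π²EI / L_e² = π² × 106×10⁹ × 1.363×10^-6 / 4.280² = 7.787×10^4 N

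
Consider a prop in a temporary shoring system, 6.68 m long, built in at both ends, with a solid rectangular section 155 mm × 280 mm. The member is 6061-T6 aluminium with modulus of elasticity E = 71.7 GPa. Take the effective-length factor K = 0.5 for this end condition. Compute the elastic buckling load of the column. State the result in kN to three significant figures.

Buckling occurs about the weak axis: I_min = h·b³/12 with b = 155 mm (the shorter side).
I_min = 280×155³/12 = 8.689×10^7 mm⁴
I = 8.689×10^7 mm⁴ = 8.689×10^-5 m⁴
Effective length L_e = K·L = 0.5 × 6.68 = 3.340 m
P_cr = π²EI / L_e² = π² × 71.7×10⁹ × 8.689×10^-5 / 3.340² = 5.512×10^6 N

P_cr ≈ 5510 kN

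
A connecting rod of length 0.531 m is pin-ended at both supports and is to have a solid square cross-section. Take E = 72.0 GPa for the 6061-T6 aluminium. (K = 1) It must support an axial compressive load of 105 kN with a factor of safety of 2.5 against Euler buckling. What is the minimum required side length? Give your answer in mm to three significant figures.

Required P_cr = n·P = 2.5 × 105 = 262.5 kN
L_e = K·L = 1 × 0.531 = 0.5310 m
Required I = P_cr·L_e²/(π²E) = 2.625×10^5 × 0.5310² / (π² × 7.20×10^10) = 1.042×10^-7 m⁴
I_req = 1.042×10^5 mm⁴
Solid square: I = a⁴/12  ⇒  a = (12I)^(1/4) = (12×1.042×10^5)^(1/4) = 33.4 mm

a ≈ 33.4 mm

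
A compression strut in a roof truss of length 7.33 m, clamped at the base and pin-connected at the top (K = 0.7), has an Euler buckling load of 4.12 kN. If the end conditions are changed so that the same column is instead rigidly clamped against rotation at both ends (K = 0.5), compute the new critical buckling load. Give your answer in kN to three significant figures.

P_cr ∝ 1/K², so P_cr,new = P_cr,old × (K_old/K_new)² = 4.12 × (0.7/0.5)²
= 4.12 × 1.960 = 8.08 kN

P_cr ≈ 8.08 kN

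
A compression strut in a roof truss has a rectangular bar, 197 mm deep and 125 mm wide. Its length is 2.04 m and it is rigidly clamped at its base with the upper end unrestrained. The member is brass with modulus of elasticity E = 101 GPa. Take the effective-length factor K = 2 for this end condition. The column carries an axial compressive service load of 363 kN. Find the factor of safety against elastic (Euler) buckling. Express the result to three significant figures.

n ≈ 5.29

Buckling occurs about the weak axis: I_min = h·b³/12 with b = 125 mm (the shorter side).
I_min = 197×125³/12 = 3.206×10^7 mm⁴
I = 3.206×10^7 mm⁴ = 3.206×10^-5 m⁴
Effective length L_e = K·L = 2 × 2.04 = 4.080 m
P_cr = π²EI / L_e² = π² × 101×10⁹ × 3.206×10^-5 / 4.080² = 1.920×10^6 N
Factor of safety n = P_cr / P = 1920.1 / 363 = 5.29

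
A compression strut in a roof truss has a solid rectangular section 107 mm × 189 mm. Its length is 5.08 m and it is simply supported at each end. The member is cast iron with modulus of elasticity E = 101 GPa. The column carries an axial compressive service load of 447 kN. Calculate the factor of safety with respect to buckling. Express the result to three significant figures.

n ≈ 1.67

Buckling occurs about the weak axis: I_min = h·b³/12 with b = 107 mm (the shorter side).
I_min = 189×107³/12 = 1.929×10^7 mm⁴
I = 1.929×10^7 mm⁴ = 1.929×10^-5 m⁴
Effective length L_e = K·L = 1 × 5.08 = 5.080 m
P_cr = π²EI / L_e² = π² × 101×10⁹ × 1.929×10^-5 / 5.080² = 7.453×10^5 N
Factor of safety n = P_cr / P = 745.29 / 447 = 1.67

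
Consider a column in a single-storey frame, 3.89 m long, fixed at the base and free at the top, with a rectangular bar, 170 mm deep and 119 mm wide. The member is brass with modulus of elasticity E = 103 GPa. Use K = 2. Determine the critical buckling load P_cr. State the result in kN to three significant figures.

P_cr ≈ 401 kN

Buckling occurs about the weak axis: I_min = h·b³/12 with b = 119 mm (the shorter side).
I_min = 170×119³/12 = 2.387×10^7 mm⁴
I = 2.387×10^7 mm⁴ = 2.387×10^-5 m⁴
Effective length L_e = K·L = 2 × 3.89 = 7.780 m
P_cr = π²EI / L_e² = π² × 103×10⁹ × 2.387×10^-5 / 7.780² = 4.009×10^5 N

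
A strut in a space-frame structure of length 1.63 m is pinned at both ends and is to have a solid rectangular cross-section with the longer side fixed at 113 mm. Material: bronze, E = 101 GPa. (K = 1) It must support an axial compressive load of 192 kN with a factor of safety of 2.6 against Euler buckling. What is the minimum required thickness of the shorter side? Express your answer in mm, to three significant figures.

Required P_cr = n·P = 2.6 × 192 = 499.2 kN
L_e = K·L = 1 × 1.63 = 1.630 m
Required I = P_cr·L_e²/(π²E) = 4.992×10^5 × 1.630² / (π² × 1.01×10^11) = 1.331×10^-6 m⁴
I_req = 1.331×10^6 mm⁴
Rectangle, weak axis: I_min = h·b³/12 with h = 113 mm fixed  ⇒  b = (12I/h)^(1/3) = 52.1 mm

b ≈ 52.1 mm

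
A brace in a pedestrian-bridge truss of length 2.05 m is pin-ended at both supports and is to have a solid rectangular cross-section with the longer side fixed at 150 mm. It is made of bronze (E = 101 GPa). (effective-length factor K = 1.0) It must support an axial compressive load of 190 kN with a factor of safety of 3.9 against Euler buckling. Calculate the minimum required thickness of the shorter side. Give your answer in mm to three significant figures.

Required P_cr = n·P = 3.9 × 190 = 741.0 kN
L_e = K·L = 1 × 2.05 = 2.050 m
Required I = P_cr·L_e²/(π²E) = 7.410×10^5 × 2.050² / (π² × 1.01×10^11) = 3.124×10^-6 m⁴
I_req = 3.124×10^6 mm⁴
Rectangle, weak axis: I_min = h·b³/12 with h = 150 mm fixed  ⇒  b = (12I/h)^(1/3) = 63.0 mm

b ≈ 63.0 mm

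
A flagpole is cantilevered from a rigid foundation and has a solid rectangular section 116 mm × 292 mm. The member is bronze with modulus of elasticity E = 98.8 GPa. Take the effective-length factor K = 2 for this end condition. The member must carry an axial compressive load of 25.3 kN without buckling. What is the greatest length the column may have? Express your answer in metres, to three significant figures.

Buckling occurs about the weak axis: I_min = h·b³/12 with b = 116 mm (the shorter side).
I_min = 292×116³/12 = 3.798×10^7 mm⁴
I = 3.798×10^-5 m⁴
At the buckling limit P_cr = P = 2.530×10^4 N
From P_cr = π²EI/(K·L)²:  L = (1/K)·√(π²EI/P_cr) = (1/2)·√(π²×9.88×10^10×3.798×10^-5/2.530×10^4)
L = 19.1 m

L_max ≈ 19.1 m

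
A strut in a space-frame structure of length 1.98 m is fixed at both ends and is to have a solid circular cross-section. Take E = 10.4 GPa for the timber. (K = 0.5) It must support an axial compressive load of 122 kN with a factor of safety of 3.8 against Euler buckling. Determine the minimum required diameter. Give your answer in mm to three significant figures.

Required P_cr = n·P = 3.8 × 122 = 463.6 kN
L_e = K·L = 0.5 × 1.98 = 0.9900 m
Required I = P_cr·L_e²/(π²E) = 4.636×10^5 × 0.9900² / (π² × 1.04×10^10) = 4.427×10^-6 m⁴
I_req = 4.427×10^6 mm⁴
Solid circle: I = πd⁴/64  ⇒  d = (64I/π)^(1/4) = (64×4.427×10^6/π)^(1/4) = 97.4 mm

d ≈ 97.4 mm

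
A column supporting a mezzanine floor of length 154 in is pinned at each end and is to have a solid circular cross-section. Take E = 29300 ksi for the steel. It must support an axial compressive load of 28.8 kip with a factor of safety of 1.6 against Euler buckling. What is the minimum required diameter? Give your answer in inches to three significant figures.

Required P_cr = n·P = 1.6 × 28.8 = 46.08 kip
L_e = K·L = 1 × 154 = 154.0 in
Required I = P_cr·L_e²/(π²E) = 4.608×10^4 × 154.0² / (π² × 2.93×10^7) = 3.779 in⁴
Solid circle: I = πd⁴/64  ⇒  d = (64I/π)^(1/4) = (64×3.779/π)^(1/4) = 2.96 in

d ≈ 2.96 in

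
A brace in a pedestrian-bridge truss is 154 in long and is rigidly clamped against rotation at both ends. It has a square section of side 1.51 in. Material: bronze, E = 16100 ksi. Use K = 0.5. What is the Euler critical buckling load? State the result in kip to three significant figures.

I = a⁴/12 = 1.51⁴/12 = 0.4332 in⁴
Effective length L_e = K·L = 0.5 × 154 = 77.00 in
P_cr = π²EI / L_e² = π² × 16100×10³ × 0.4332 / 77.00² = 1.161×10^4 lb

P_cr ≈ 11.6 kip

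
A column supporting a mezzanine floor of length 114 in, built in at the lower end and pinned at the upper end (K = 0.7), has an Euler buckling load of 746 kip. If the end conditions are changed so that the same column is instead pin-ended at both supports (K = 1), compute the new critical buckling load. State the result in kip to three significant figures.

P_cr ≈ 366 kip

P_cr ∝ 1/K², so P_cr,new = P_cr,old × (K_old/K_new)² = 746 × (0.7/1)²
= 746 × 0.4900 = 366 kip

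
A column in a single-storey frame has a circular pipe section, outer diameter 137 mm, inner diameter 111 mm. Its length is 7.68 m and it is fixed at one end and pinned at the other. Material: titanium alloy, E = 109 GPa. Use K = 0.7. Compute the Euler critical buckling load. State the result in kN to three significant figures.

d_o = 137 mm, d_i = 111 mm
I = π(d_o⁴ − d_i⁴)/64 = π(137⁴ − 111.0⁴)/64 = 9.840×10^6 mm⁴
I = 9.840×10^6 mm⁴ = 9.840×10^-6 m⁴
Effective length L_e = K·L = 0.7 × 7.68 = 5.376 m
P_cr = π²EI / L_e² = π² × 109×10⁹ × 9.840×10^-6 / 5.376² = 3.663×10^5 N

P_cr ≈ 366 kN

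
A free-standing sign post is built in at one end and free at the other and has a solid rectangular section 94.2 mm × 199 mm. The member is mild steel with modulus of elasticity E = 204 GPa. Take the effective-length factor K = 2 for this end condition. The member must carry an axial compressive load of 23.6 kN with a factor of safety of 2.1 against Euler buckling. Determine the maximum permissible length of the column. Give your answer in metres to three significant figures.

L_max ≈ 11.9 m

Buckling occurs about the weak axis: I_min = h·b³/12 with b = 94.2 mm (the shorter side).
I_min = 199×94.2³/12 = 1.386×10^7 mm⁴
I = 1.386×10^-5 m⁴
Required critical load P_cr = n·P = 2.1 × 23.6 = 49.56 kN = 4.956×10^4 N
From P_cr = π²EI/(K·L)²:  L = (1/K)·√(π²EI/P_cr) = (1/2)·√(π²×2.04×10^11×1.386×10^-5/4.956×10^4)
L = 11.9 m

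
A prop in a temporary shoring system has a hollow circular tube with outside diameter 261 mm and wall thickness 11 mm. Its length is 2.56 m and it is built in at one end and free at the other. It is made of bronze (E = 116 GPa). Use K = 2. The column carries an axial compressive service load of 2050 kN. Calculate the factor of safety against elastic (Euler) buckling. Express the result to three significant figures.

Inner diameter d_i = 261 − 2×11 = 239.0 mm
I = π(d_o⁴ − d_i⁴)/64 = π(261⁴ − 239.0⁴)/64 = 6.763×10^7 mm⁴
I = 6.763×10^7 mm⁴ = 6.763×10^-5 m⁴
Effective length L_e = K·L = 2 × 2.56 = 5.120 m
P_cr = π²EI / L_e² = π² × 116×10⁹ × 6.763×10^-5 / 5.120² = 2.953×10^6 N
Factor of safety n = P_cr / P = 2953.5 / 2050 = 1.44

n ≈ 1.44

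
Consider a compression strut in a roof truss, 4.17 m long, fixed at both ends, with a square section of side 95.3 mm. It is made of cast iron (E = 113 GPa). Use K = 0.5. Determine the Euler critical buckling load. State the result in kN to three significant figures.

P_cr ≈ 1760 kN

I = a⁴/12 = 95.3⁴/12 = 6.874×10^6 mm⁴
I = 6.874×10^6 mm⁴ = 6.874×10^-6 m⁴
Effective length L_e = K·L = 0.5 × 4.17 = 2.085 m
P_cr = π²EI / L_e² = π² × 113×10⁹ × 6.874×10^-6 / 2.085² = 1.763×10^6 N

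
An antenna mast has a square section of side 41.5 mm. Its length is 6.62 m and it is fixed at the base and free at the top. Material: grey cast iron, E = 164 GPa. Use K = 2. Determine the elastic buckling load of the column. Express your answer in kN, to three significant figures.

P_cr ≈ 2.28 kN

I = a⁴/12 = 41.5⁴/12 = 2.472×10^5 mm⁴
I = 2.472×10^5 mm⁴ = 2.472×10^-7 m⁴
Effective length L_e = K·L = 2 × 6.62 = 13.24 m
P_cr = π²EI / L_e² = π² × 164×10⁹ × 2.472×10^-7 / 13.24² = 2.282×10^3 N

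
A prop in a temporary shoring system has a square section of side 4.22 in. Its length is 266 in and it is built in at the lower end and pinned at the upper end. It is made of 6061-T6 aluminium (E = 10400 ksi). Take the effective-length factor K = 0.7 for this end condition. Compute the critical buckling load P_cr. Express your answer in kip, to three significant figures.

P_cr ≈ 78.2 kip

I = a⁴/12 = 4.22⁴/12 = 26.43 in⁴
Effective length L_e = K·L = 0.7 × 266 = 186.2 in
P_cr = π²EI / L_e² = π² × 10400×10³ × 26.43 / 186.2² = 7.824×10^4 lb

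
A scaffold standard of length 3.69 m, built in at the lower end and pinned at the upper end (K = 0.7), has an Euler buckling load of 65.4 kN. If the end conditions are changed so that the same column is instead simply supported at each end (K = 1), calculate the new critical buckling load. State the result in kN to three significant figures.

P_cr ≈ 32.0 kN

P_cr ∝ 1/K², so P_cr,new = P_cr,old × (K_old/K_new)² = 65.4 × (0.7/1)²
= 65.4 × 0.4900 = 32.0 kN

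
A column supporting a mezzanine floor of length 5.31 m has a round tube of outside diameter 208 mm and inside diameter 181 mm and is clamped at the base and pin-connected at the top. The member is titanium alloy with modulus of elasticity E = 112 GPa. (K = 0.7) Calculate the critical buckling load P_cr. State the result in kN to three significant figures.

d_o = 208 mm, d_i = 181 mm
I = π(d_o⁴ − d_i⁴)/64 = π(208⁴ − 181.0⁴)/64 = 3.920×10^7 mm⁴
I = 3.920×10^7 mm⁴ = 3.920×10^-5 m⁴
Effective length L_e = K·L = 0.7 × 5.31 = 3.717 m
P_cr = π²EI / L_e² = π² × 112×10⁹ × 3.920×10^-5 / 3.717² = 3.136×10^6 N

P_cr ≈ 3140 kN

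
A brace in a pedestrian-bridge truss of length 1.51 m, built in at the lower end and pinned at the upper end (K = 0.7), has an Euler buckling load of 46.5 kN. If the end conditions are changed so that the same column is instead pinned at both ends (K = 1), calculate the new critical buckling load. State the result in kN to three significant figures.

P_cr ≈ 22.8 kN

P_cr ∝ 1/K², so P_cr,new = P_cr,old × (K_old/K_new)² = 46.5 × (0.7/1)²
= 46.5 × 0.4900 = 22.8 kN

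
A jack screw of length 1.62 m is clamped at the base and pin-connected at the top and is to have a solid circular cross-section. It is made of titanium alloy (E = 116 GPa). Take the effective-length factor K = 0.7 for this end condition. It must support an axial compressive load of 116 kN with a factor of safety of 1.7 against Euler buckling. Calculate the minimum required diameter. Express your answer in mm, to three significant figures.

d ≈ 46.1 mm

Required P_cr = n·P = 1.7 × 116 = 197.2 kN
L_e = K·L = 0.7 × 1.62 = 1.134 m
Required I = P_cr·L_e²/(π²E) = 1.972×10^5 × 1.134² / (π² × 1.16×10^11) = 2.215×10^-7 m⁴
I_req = 2.215×10^5 mm⁴
Solid circle: I = πd⁴/64  ⇒  d = (64I/π)^(1/4) = (64×2.215×10^5/π)^(1/4) = 46.1 mm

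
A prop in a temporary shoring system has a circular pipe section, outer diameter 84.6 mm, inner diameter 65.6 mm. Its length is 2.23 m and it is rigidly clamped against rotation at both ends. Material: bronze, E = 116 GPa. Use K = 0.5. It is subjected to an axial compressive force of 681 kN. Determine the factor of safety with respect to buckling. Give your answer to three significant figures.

n ≈ 2.17

d_o = 84.6 mm, d_i = 65.6 mm
I = π(d_o⁴ − d_i⁴)/64 = π(84.6⁴ − 65.60⁴)/64 = 1.605×10^6 mm⁴
I = 1.605×10^6 mm⁴ = 1.605×10^-6 m⁴
Effective length L_e = K·L = 0.5 × 2.23 = 1.115 m
P_cr = π²EI / L_e² = π² × 116×10⁹ × 1.605×10^-6 / 1.115² = 1.478×10^6 N
Factor of safety n = P_cr / P = 1478.4 / 681 = 2.17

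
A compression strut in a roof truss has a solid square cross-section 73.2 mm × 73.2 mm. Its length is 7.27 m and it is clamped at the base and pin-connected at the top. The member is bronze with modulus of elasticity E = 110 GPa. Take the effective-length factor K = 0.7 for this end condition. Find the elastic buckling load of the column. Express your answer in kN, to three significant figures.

P_cr ≈ 100 kN

I = a⁴/12 = 73.2⁴/12 = 2.393×10^6 mm⁴
I = 2.393×10^6 mm⁴ = 2.393×10^-6 m⁴
Effective length L_e = K·L = 0.7 × 7.27 = 5.089 m
P_cr = π²EI / L_e² = π² × 110×10⁹ × 2.393×10^-6 / 5.089² = 1.003×10^5 N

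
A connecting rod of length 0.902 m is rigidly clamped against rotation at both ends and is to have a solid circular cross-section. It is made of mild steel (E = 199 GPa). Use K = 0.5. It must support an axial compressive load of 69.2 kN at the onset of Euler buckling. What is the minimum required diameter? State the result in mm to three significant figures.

L_e = K·L = 0.5 × 0.902 = 0.4510 m
Required I = P_cr·L_e²/(π²E) = 6.920×10^4 × 0.4510² / (π² × 1.99×10^11) = 7.166×10^-9 m⁴
I_req = 7.166×10^3 mm⁴
Solid circle: I = πd⁴/64  ⇒  d = (64I/π)^(1/4) = (64×7.166×10^3/π)^(1/4) = 19.5 mm

d ≈ 19.5 mm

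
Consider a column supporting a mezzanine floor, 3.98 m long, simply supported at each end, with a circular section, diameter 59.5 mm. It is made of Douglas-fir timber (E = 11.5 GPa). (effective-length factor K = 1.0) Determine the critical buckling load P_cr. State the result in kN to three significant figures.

P_cr ≈ 4.41 kN

I = πd⁴/64 = π×59.5⁴/64 = 6.152×10^5 mm⁴
I = 6.152×10^5 mm⁴ = 6.152×10^-7 m⁴
Effective length L_e = K·L = 1 × 3.98 = 3.980 m
P_cr = π²EI / L_e² = π² × 11.5×10⁹ × 6.152×10^-7 / 3.980² = 4.408×10^3 N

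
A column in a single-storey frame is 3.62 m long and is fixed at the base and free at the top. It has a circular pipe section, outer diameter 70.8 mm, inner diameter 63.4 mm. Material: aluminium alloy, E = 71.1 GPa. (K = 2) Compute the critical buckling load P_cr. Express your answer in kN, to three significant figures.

P_cr ≈ 5.89 kN

d_o = 70.8 mm, d_i = 63.4 mm
I = π(d_o⁴ − d_i⁴)/64 = π(70.8⁴ − 63.40⁴)/64 = 4.403×10^5 mm⁴
I = 4.403×10^5 mm⁴ = 4.403×10^-7 m⁴
Effective length L_e = K·L = 2 × 3.62 = 7.240 m
P_cr = π²EI / L_e² = π² × 71.1×10⁹ × 4.403×10^-7 / 7.240² = 5.894×10^3 N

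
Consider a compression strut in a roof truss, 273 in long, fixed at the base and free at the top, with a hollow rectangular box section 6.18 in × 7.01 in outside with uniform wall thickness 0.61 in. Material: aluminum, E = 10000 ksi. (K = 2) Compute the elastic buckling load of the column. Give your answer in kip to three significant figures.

Inner dimensions: h_i = 7.01 − 2×0.61 = 5.790 in, b_i = 6.18 − 2×0.61 = 4.960 in
Weak-axis I_min = (h_o·b_o³ − h_i·b_i³)/12 with b_o = 6.18, b_i = 4.960 in (shorter outer/inner sides).
I_min = (7.01×6.18³ − 5.790×4.960³)/12 = 79.00 in⁴
Effective length L_e = K·L = 2 × 273 = 546.0 in
P_cr = π²EI / L_e² = π² × 10000×10³ × 79.00 / 546.0² = 2.616×10^4 lb

P_cr ≈ 26.2 kip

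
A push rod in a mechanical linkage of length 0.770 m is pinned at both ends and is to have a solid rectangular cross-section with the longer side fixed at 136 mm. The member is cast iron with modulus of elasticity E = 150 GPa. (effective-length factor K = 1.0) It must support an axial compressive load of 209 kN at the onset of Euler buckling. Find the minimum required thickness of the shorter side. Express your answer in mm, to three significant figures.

L_e = K·L = 1 × 0.770 = 0.7700 m
Required I = P_cr·L_e²/(π²E) = 2.090×10^5 × 0.7700² / (π² × 1.50×10^11) = 8.370×10^-8 m⁴
I_req = 8.370×10^4 mm⁴
Rectangle, weak axis: I_min = h·b³/12 with h = 136 mm fixed  ⇒  b = (12I/h)^(1/3) = 19.5 mm

b ≈ 19.5 mm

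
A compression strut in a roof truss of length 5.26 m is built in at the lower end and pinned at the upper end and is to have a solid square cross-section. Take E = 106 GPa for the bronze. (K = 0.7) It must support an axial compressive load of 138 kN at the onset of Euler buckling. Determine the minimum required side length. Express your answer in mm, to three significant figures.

a ≈ 68.1 mm

L_e = K·L = 0.7 × 5.26 = 3.682 m
Required I = P_cr·L_e²/(π²E) = 1.380×10^5 × 3.682² / (π² × 1.06×10^11) = 1.788×10^-6 m⁴
I_req = 1.788×10^6 mm⁴
Solid square: I = a⁴/12  ⇒  a = (12I)^(1/4) = (12×1.788×10^6)^(1/4) = 68.1 mm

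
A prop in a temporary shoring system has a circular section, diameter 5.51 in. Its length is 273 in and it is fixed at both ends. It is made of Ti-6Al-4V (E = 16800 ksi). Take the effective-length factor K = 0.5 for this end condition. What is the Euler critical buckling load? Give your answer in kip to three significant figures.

P_cr ≈ 403 kip

I = πd⁴/64 = π×5.51⁴/64 = 45.25 in⁴
Effective length L_e = K·L = 0.5 × 273 = 136.5 in
P_cr = π²EI / L_e² = π² × 16800×10³ × 45.25 / 136.5² = 4.026×10^5 lb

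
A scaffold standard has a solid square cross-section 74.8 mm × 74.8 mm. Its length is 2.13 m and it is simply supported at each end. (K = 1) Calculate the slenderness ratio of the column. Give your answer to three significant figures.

λ ≈ 98.6

I = a⁴/12 = 74.8⁴/12 = 2.609×10^6 mm⁴
A = 5.595×10^3 mm²;  r_min = √(I/A) = √(2.609×10^6/5.595×10^3) = 21.59 mm
L_e = K·L = 1 × 2.13 m = 2.130 m = 2130.0 mm
λ = L_e / r_min = 2130.0 / 21.59 = 98.6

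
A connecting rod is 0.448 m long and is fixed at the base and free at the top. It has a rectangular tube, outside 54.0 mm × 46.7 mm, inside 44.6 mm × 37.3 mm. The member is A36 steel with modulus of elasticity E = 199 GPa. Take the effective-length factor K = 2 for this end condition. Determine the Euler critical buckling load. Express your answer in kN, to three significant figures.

Weak-axis I_min = (h_o·b_o³ − h_i·b_i³)/12 with b_o = 46.7, b_i = 37.30 mm (shorter outer/inner sides).
I_min = (54.0×46.7³ − 44.60×37.30³)/12 = 2.654×10^5 mm⁴
I = 2.654×10^5 mm⁴ = 2.654×10^-7 m⁴
Effective length L_e = K·L = 2 × 0.448 = 0.8960 m
P_cr = π²EI / L_e² = π² × 199×10⁹ × 2.654×10^-7 / 0.8960² = 6.494×10^5 N

P_cr ≈ 649 kN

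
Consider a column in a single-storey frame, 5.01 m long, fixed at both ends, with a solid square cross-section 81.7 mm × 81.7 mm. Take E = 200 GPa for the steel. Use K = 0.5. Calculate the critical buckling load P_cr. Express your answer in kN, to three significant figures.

I = a⁴/12 = 81.7⁴/12 = 3.713×10^6 mm⁴
I = 3.713×10^6 mm⁴ = 3.713×10^-6 m⁴
Effective length L_e = K·L = 0.5 × 5.01 = 2.505 m
P_cr = π²EI / L_e² = π² × 200×10⁹ × 3.713×10^-6 / 2.505² = 1.168×10^6 N

P_cr ≈ 1170 kN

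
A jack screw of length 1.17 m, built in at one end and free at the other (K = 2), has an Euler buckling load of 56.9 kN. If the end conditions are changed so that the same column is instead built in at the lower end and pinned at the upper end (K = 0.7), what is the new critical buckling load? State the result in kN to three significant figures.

P_cr ∝ 1/K², so P_cr,new = P_cr,old × (K_old/K_new)² = 56.9 × (2/0.7)²
= 56.9 × 8.163 = 464 kN

P_cr ≈ 464 kN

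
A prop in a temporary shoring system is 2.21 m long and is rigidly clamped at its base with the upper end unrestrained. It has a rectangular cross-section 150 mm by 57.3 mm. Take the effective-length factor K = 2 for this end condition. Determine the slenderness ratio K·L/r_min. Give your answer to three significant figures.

Buckling occurs about the weak axis: I_min = h·b³/12 with b = 57.3 mm (the shorter side).
I_min = 150×57.3³/12 = 2.352×10^6 mm⁴
A = 8.595×10^3 mm²;  r_min = √(I/A) = √(2.352×10^6/8.595×10^3) = 16.54 mm
L_e = K·L = 2 × 2.21 m = 4.420 m = 4420.0 mm
λ = L_e / r_min = 4420.0 / 16.54 = 267

λ ≈ 267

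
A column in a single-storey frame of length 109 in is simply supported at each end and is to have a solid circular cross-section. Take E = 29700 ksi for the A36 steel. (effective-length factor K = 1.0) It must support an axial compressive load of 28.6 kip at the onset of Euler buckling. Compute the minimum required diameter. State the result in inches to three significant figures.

L_e = K·L = 1 × 109 = 109.0 in
Required I = P_cr·L_e²/(π²E) = 2.860×10^4 × 109.0² / (π² × 2.97×10^7) = 1.159 in⁴
Solid circle: I = πd⁴/64  ⇒  d = (64I/π)^(1/4) = (64×1.159/π)^(1/4) = 2.20 in

d ≈ 2.20 in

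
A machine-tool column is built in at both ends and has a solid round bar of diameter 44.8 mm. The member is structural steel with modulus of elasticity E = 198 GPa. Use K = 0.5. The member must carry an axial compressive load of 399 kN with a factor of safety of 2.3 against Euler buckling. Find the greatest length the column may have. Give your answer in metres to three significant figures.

I = πd⁴/64 = π×44.8⁴/64 = 1.977×10^5 mm⁴
I = 1.977×10^-7 m⁴
Required critical load P_cr = n·P = 2.3 × 399 = 917.7 kN = 9.177×10^5 N
From P_cr = π²EI/(K·L)²:  L = (1/K)·√(π²EI/P_cr) = (1/0.5)·√(π²×1.98×10^11×1.977×10^-7/9.177×10^5)
L = 1.30 m

L_max ≈ 1.30 m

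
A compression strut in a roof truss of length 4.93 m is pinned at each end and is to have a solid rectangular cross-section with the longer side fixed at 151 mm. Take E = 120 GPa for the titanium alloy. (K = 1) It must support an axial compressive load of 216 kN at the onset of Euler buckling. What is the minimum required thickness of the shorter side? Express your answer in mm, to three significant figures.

L_e = K·L = 1 × 4.93 = 4.930 m
Required I = P_cr·L_e²/(π²E) = 2.160×10^5 × 4.930² / (π² × 1.20×10^11) = 4.433×10^-6 m⁴
I_req = 4.433×10^6 mm⁴
Rectangle, weak axis: I_min = h·b³/12 with h = 151 mm fixed  ⇒  b = (12I/h)^(1/3) = 70.6 mm

b ≈ 70.6 mm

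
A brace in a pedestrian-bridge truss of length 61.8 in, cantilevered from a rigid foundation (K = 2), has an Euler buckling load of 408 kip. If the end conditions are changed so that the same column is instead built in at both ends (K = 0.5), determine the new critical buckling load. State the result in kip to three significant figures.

P_cr ≈ 6530 kip

P_cr ∝ 1/K², so P_cr,new = P_cr,old × (K_old/K_new)² = 408 × (2/0.5)²
= 408 × 16.00 = 6530 kip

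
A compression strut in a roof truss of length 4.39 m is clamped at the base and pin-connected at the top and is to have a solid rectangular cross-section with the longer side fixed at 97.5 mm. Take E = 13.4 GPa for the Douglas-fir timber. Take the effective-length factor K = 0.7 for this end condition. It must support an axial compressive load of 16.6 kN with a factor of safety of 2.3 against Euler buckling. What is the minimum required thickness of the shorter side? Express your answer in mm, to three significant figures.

Required P_cr = n·P = 2.3 × 16.6 = 38.18 kN
L_e = K·L = 0.7 × 4.39 = 3.073 m
Required I = P_cr·L_e²/(π²E) = 3.818×10^4 × 3.073² / (π² × 1.34×10^10) = 2.726×10^-6 m⁴
I_req = 2.726×10^6 mm⁴
Rectangle, weak axis: I_min = h·b³/12 with h = 97.5 mm fixed  ⇒  b = (12I/h)^(1/3) = 69.5 mm

b ≈ 69.5 mm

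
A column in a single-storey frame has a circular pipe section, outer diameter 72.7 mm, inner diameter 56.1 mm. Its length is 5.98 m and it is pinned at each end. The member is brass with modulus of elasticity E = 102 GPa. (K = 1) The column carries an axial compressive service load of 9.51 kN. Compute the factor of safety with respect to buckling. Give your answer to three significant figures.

d_o = 72.7 mm, d_i = 56.1 mm
I = π(d_o⁴ − d_i⁴)/64 = π(72.7⁴ − 56.10⁴)/64 = 8.850×10^5 mm⁴
I = 8.850×10^5 mm⁴ = 8.850×10^-7 m⁴
Effective length L_e = K·L = 1 × 5.98 = 5.980 m
P_cr = π²EI / L_e² = π² × 102×10⁹ × 8.850×10^-7 / 5.980² = 2.491×10^4 N
Factor of safety n = P_cr / P = 24.914 / 9.51 = 2.62

n ≈ 2.62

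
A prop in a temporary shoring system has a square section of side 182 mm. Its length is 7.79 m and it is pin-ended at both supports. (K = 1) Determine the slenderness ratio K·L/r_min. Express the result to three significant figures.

I = a⁴/12 = 182⁴/12 = 9.143×10^7 mm⁴
A = 3.312×10^4 mm²;  r_min = √(I/A) = √(9.143×10^7/3.312×10^4) = 52.54 mm
L_e = K·L = 1 × 7.79 m = 7.790 m = 7790.0 mm
λ = L_e / r_min = 7790.0 / 52.54 = 148

λ ≈ 148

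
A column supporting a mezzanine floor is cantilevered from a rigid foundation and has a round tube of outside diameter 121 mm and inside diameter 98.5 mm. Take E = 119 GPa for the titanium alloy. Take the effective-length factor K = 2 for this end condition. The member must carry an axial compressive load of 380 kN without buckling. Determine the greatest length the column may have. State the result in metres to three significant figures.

L_max ≈ 2.14 m

d_o = 121 mm, d_i = 98.5 mm
I = π(d_o⁴ − d_i⁴)/64 = π(121⁴ − 98.50⁴)/64 = 5.902×10^6 mm⁴
I = 5.902×10^-6 m⁴
At the buckling limit P_cr = P = 3.800×10^5 N
From P_cr = π²EI/(K·L)²:  L = (1/K)·√(π²EI/P_cr) = (1/2)·√(π²×1.19×10^11×5.902×10^-6/3.800×10^5)
L = 2.14 m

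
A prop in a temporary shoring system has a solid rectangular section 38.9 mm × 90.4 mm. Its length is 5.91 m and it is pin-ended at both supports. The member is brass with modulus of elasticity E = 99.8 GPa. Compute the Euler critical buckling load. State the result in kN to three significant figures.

P_cr ≈ 12.5 kN

Buckling occurs about the weak axis: I_min = h·b³/12 with b = 38.9 mm (the shorter side).
I_min = 90.4×38.9³/12 = 4.434×10^5 mm⁴
I = 4.434×10^5 mm⁴ = 4.434×10^-7 m⁴
Effective length L_e = K·L = 1 × 5.91 = 5.910 m
P_cr = π²EI / L_e² = π² × 99.8×10⁹ × 4.434×10^-7 / 5.910² = 1.251×10^4 N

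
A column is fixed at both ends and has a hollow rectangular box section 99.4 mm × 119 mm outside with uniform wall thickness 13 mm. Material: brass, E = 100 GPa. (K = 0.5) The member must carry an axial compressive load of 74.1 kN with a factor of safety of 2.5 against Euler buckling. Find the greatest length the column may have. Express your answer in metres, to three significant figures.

Inner dimensions: h_i = 119 − 2×13 = 93.00 mm, b_i = 99.4 − 2×13 = 73.40 mm
Weak-axis I_min = (h_o·b_o³ − h_i·b_i³)/12 with b_o = 99.4, b_i = 73.40 mm (shorter outer/inner sides).
I_min = (119×99.4³ − 93.00×73.40³)/12 = 6.675×10^6 mm⁴
I = 6.675×10^-6 m⁴
Required critical load P_cr = n·P = 2.5 × 74.1 = 185.2 kN = 1.853×10^5 N
From P_cr = π²EI/(K·L)²:  L = (1/K)·√(π²EI/P_cr) = (1/0.5)·√(π²×1.00×10^11×6.675×10^-6/1.853×10^5)
L = 11.9 m

L_max ≈ 11.9 m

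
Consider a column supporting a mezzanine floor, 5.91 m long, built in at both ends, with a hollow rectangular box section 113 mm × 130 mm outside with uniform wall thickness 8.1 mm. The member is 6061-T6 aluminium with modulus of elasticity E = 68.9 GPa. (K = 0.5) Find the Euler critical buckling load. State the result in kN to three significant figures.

P_cr ≈ 547 kN

Inner dimensions: h_i = 130 − 2×8.1 = 113.8 mm, b_i = 113 − 2×8.1 = 96.80 mm
Weak-axis I_min = (h_o·b_o³ − h_i·b_i³)/12 with b_o = 113, b_i = 96.80 mm (shorter outer/inner sides).
I_min = (130×113³ − 113.8×96.80³)/12 = 7.030×10^6 mm⁴
I = 7.030×10^6 mm⁴ = 7.030×10^-6 m⁴
Effective length L_e = K·L = 0.5 × 5.91 = 2.955 m
P_cr = π²EI / L_e² = π² × 68.9×10⁹ × 7.030×10^-6 / 2.955² = 5.474×10^5 N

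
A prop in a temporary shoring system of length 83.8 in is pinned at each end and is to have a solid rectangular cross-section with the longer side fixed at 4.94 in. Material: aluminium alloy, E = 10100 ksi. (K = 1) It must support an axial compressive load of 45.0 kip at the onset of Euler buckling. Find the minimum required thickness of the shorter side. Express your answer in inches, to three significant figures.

L_e = K·L = 1 × 83.8 = 83.80 in
Required I = P_cr·L_e²/(π²E) = 4.500×10^4 × 83.80² / (π² × 1.01×10^7) = 3.170 in⁴
Rectangle, weak axis: I_min = h·b³/12 with h = 4.94 in fixed  ⇒  b = (12I/h)^(1/3) = 1.97 in

b ≈ 1.97 in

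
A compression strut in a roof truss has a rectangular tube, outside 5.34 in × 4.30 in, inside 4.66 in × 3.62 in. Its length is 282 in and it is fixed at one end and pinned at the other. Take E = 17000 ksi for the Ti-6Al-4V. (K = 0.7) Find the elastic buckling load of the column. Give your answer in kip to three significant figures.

Weak-axis I_min = (h_o·b_o³ − h_i·b_i³)/12 with b_o = 4.30, b_i = 3.620 in (shorter outer/inner sides).
I_min = (5.34×4.30³ − 4.660×3.620³)/12 = 16.96 in⁴
Effective length L_e = K·L = 0.7 × 282 = 197.4 in
P_cr = π²EI / L_e² = π² × 17000×10³ × 16.96 / 197.4² = 7.302×10^4 lb

P_cr ≈ 73.0 kip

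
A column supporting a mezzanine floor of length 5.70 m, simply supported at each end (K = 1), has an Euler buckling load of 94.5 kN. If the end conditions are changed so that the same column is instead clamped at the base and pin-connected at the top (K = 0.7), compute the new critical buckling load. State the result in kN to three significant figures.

P_cr ∝ 1/K², so P_cr,new = P_cr,old × (K_old/K_new)² = 94.5 × (1/0.7)²
= 94.5 × 2.041 = 193 kN

P_cr ≈ 193 kN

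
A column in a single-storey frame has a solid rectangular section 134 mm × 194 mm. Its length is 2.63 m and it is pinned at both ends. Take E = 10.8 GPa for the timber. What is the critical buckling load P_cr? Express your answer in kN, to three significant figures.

P_cr ≈ 599 kN

Buckling occurs about the weak axis: I_min = h·b³/12 with b = 134 mm (the shorter side).
I_min = 194×134³/12 = 3.890×10^7 mm⁴
I = 3.890×10^7 mm⁴ = 3.890×10^-5 m⁴
Effective length L_e = K·L = 1 × 2.63 = 2.630 m
P_cr = π²EI / L_e² = π² × 10.8×10⁹ × 3.890×10^-5 / 2.630² = 5.994×10^5 N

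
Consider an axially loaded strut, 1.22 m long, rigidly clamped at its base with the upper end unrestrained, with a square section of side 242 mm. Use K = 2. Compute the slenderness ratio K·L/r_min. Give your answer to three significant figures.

λ ≈ 34.9

For a square r = a/√12 = 242/√12 = 69.86 mm
L_e = K·L = 2 × 1.22 m = 2.440 m = 2440.0 mm
λ = L_e / r_min = 2440.0 / 69.86 = 34.9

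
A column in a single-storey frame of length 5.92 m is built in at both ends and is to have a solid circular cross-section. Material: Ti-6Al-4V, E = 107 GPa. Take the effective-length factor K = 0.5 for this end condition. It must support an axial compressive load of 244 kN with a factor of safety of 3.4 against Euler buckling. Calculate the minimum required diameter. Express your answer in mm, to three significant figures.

Required P_cr = n·P = 3.4 × 244 = 829.6 kN
L_e = K·L = 0.5 × 5.92 = 2.960 m
Required I = P_cr·L_e²/(π²E) = 8.296×10^5 × 2.960² / (π² × 1.07×10^11) = 6.883×10^-6 m⁴
I_req = 6.883×10^6 mm⁴
Solid circle: I = πd⁴/64  ⇒  d = (64I/π)^(1/4) = (64×6.883×10^6/π)^(1/4) = 109 mm

d ≈ 109 mm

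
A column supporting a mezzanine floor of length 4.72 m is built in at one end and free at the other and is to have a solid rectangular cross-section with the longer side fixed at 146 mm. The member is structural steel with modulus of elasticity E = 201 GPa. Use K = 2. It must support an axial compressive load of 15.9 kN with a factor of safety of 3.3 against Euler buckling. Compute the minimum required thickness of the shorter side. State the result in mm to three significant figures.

b ≈ 57.9 mm

Required P_cr = n·P = 3.3 × 15.9 = 52.47 kN
L_e = K·L = 2 × 4.72 = 9.440 m
Required I = P_cr·L_e²/(π²E) = 5.247×10^4 × 9.440² / (π² × 2.01×10^11) = 2.357×10^-6 m⁴
I_req = 2.357×10^6 mm⁴
Rectangle, weak axis: I_min = h·b³/12 with h = 146 mm fixed  ⇒  b = (12I/h)^(1/3) = 57.9 mm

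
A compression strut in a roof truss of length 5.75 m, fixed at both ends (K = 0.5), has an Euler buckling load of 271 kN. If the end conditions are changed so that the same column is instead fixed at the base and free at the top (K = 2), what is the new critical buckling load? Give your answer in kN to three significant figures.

P_cr ∝ 1/K², so P_cr,new = P_cr,old × (K_old/K_new)² = 271 × (0.5/2)²
= 271 × 0.06250 = 16.9 kN

P_cr ≈ 16.9 kN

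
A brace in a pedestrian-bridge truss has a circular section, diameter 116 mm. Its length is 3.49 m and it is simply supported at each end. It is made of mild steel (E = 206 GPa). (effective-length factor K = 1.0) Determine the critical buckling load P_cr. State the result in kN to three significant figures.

I = πd⁴/64 = π×116⁴/64 = 8.888×10^6 mm⁴
I = 8.888×10^6 mm⁴ = 8.888×10^-6 m⁴
Effective length L_e = K·L = 1 × 3.49 = 3.490 m
P_cr = π²EI / L_e² = π² × 206×10⁹ × 8.888×10^-6 / 3.490² = 1.484×10^6 N

P_cr ≈ 1480 kN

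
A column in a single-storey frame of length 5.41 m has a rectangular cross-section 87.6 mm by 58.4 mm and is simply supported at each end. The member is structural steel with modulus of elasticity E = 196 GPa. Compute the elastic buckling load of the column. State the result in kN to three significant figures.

Buckling occurs about the weak axis: I_min = h·b³/12 with b = 58.4 mm (the shorter side).
I_min = 87.6×58.4³/12 = 1.454×10^6 mm⁴
I = 1.454×10^6 mm⁴ = 1.454×10^-6 m⁴
Effective length L_e = K·L = 1 × 5.41 = 5.410 m
P_cr = π²EI / L_e² = π² × 196×10⁹ × 1.454×10^-6 / 5.410² = 9.610×10^4 N

P_cr ≈ 96.1 kN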